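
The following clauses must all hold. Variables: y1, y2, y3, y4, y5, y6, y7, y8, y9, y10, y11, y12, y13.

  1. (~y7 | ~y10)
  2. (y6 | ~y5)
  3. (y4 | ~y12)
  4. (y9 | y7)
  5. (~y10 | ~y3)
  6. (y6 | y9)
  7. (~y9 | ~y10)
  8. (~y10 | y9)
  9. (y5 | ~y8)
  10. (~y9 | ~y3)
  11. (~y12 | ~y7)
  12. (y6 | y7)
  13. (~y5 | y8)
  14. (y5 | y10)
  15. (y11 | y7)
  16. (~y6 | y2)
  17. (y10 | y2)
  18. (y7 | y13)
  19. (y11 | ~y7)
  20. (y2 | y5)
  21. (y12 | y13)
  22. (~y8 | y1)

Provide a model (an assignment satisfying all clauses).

y1 occurs only positively in the remaining clauses — set y1 = True.
Pure literal: y2 appears only positively; assign y2 = True.
Set y3 = True and propagate.
  then y10 is forced to False.
  then y9 is forced to False.
  then y7 is forced to True.
  then y6 is forced to True.
  then y12 is forced to False.
  then y5 is forced to True.
  then y8 is forced to True.
  then y11 is forced to True.
  then y13 is forced to True.
y4 is now unconstrained; take y4 = True.
Every clause has at least one true literal under this assignment.

y1 = 1  y2 = 1  y3 = 1  y4 = 1  y5 = 1  y6 = 1  y7 = 1  y8 = 1  y9 = 0  y10 = 0  y11 = 1  y12 = 0  y13 = 1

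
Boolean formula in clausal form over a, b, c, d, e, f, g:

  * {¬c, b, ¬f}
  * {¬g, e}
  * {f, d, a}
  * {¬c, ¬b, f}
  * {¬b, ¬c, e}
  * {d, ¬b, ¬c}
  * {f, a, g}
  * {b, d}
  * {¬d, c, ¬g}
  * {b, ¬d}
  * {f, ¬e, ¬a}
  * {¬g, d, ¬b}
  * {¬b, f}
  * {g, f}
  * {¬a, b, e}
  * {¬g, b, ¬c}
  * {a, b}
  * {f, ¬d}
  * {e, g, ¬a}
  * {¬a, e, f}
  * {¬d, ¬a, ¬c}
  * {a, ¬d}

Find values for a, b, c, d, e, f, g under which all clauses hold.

a=F, b=T, c=F, d=F, e=T, f=T, g=F

Branch on a: take a = False.
  then b is forced to True.
  then f is forced to True.
  then d is forced to False.
  then c is forced to False.
  then g is forced to False.
e is now unconstrained; take e = True.
Check each clause:
  1. {¬c, ¬f, b} — b is true.
  2. {e, ¬g} — ¬g is true.
  3. {d, f, a} — f is true.
  4. {f, ¬b, ¬c} — ¬c is true.
  5. {¬b, ¬c, e} — e is true.
  6. {d, ¬c, ¬b} — ¬c is true.
  7. {g, a, f} — f is true.
  8. {d, b} — b is true.
  9. {¬g, ¬d, c} — ¬g is true.
  10. {¬d, b} — b is true.
  11. {¬a, ¬e, f} — f is true.
  12. {d, ¬g, ¬b} — ¬g is true.
  13. {f, ¬b} — f is true.
  14. {g, f} — f is true.
  15. {¬a, b, e} — b is true.
  16. {b, ¬c, ¬g} — ¬g is true.
  17. {b, a} — b is true.
  18. {¬d, f} — ¬d is true.
  19. {e, g, ¬a} — e is true.
  20. {e, ¬a, f} — e is true.
  21. {¬a, ¬c, ¬d} — ¬d is true.
  22. {a, ¬d} — ¬d is true.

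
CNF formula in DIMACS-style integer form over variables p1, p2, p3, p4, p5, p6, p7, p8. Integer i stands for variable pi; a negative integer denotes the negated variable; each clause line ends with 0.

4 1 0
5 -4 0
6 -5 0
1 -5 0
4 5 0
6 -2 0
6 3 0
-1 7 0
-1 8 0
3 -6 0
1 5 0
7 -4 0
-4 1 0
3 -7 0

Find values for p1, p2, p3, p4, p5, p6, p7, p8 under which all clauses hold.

p1=T, p2=T, p3=T, p4=T, p5=T, p6=T, p7=T, p8=T

Check each clause:
  1. (p1 | p4) — p1 is true.
  2. (p5 | ~p4) — p5 is true.
  3. (~p5 | p6) — p6 is true.
  4. (~p5 | p1) — p1 is true.
  5. (p5 | p4) — p4 is true.
  6. (~p2 | p6) — p6 is true.
  7. (p6 | p3) — p3 is true.
  8. (p7 | ~p1) — p7 is true.
  9. (~p1 | p8) — p8 is true.
  10. (~p6 | p3) — p3 is true.
  11. (p1 | p5) — p1 is true.
  12. (~p4 | p7) — p7 is true.
  13. (~p4 | p1) — p1 is true.
  14. (~p7 | p3) — p3 is true.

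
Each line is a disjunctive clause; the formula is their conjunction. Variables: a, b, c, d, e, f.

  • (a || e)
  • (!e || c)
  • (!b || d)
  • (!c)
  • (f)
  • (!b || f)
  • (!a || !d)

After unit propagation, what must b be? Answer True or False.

False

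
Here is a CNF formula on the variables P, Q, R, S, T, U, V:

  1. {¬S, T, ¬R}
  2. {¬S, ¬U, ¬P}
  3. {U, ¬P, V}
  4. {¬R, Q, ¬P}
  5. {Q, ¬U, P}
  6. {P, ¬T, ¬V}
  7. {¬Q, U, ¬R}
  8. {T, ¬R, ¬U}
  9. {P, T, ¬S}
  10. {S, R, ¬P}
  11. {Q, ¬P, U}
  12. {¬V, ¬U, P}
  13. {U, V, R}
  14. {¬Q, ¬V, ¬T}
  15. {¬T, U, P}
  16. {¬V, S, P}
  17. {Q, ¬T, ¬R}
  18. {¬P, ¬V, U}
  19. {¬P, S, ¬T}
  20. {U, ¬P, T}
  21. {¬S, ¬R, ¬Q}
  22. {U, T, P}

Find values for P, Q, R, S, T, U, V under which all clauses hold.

Set P = False and propagate.
Try Q = True.
The remaining clauses are satisfied by R = True, S = False, T = True, U = True, V = False.
Every clause has at least one true literal under this assignment.

P=0, Q=1, R=1, S=0, T=1, U=1, V=0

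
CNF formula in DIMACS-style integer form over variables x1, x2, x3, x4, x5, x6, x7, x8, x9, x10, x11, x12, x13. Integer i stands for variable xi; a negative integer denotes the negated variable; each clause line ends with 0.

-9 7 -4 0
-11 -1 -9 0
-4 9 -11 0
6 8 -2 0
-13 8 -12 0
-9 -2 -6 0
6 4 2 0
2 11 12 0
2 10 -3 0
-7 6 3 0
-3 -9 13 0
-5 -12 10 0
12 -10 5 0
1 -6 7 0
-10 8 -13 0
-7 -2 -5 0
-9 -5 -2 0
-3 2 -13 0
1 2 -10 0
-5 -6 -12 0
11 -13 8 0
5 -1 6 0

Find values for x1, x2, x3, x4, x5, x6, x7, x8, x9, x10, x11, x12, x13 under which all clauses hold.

x1=False  x2=True  x3=False  x4=False  x5=False  x6=True  x7=True  x8=False  x9=False  x10=False  x11=True  x12=False  x13=False

Try x1 = False.
Branch on x2: take x2 = True.
For the remaining variables, x3 = False, x4 = False, x5 = False, x6 = True, x7 = True, x8 = False, x9 = False, x10 = False, x11 = True, x12 = False, x13 = False works.
Every clause has at least one true literal under this assignment.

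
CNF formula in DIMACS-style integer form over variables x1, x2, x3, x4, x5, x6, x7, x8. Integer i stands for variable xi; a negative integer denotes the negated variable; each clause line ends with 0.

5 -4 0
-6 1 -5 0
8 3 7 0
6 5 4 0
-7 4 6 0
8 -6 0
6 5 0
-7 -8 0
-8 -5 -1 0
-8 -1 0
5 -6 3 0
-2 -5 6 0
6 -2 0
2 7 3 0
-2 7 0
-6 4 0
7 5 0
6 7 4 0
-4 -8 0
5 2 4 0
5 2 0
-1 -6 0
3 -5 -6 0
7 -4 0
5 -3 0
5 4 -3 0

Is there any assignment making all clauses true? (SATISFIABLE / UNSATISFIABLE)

SATISFIABLE

Try x1 = False.
Set x2 = False and propagate.
  then x5 is forced to True.
  then x6 is forced to False.
Branch on x3: take x3 = False.
  then x7 is forced to True.
  then x4 is forced to True.
  then x8 is forced to False.
So x1 = False, x2 = False, x3 = False, x4 = True, x5 = True, x6 = False, x7 = True, x8 = False is a satisfying assignment.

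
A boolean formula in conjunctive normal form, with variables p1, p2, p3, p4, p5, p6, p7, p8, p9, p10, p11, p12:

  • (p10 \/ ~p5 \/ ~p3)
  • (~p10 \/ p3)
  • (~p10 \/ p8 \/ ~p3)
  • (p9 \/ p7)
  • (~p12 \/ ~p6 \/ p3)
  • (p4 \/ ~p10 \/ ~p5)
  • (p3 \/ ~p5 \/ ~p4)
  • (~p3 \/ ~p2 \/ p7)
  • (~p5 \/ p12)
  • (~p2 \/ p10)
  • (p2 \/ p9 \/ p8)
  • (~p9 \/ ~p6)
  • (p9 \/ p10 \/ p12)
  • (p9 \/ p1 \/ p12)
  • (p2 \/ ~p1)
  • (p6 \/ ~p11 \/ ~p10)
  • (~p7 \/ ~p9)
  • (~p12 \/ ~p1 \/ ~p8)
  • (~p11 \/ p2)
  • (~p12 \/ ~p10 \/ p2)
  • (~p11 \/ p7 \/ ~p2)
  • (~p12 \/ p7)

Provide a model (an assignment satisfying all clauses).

p1 = F, p2 = F, p3 = T, p4 = T, p5 = F, p6 = F, p7 = F, p8 = T, p9 = T, p10 = T, p11 = F, p12 = F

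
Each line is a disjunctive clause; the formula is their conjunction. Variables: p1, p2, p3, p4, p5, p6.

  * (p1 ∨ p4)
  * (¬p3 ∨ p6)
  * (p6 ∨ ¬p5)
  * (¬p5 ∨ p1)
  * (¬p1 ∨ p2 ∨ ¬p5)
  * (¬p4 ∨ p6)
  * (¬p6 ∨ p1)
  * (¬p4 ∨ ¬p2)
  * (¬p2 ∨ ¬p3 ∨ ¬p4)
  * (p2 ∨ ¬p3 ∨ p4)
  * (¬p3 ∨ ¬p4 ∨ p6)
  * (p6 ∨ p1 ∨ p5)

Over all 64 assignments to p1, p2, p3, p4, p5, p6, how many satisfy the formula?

9

Split on p4, then p6.
  p4=1, p6=1: remaining (p1,p2,p3,p5) ∈ {(1,0,0,0); (1,0,1,0)} — 2.
  p4=1, p6=0: a clause becomes empty — 0.
  p4=0, p6=1: 5 of the 16 assignments to (p1,p2,p3,p5) work.
  p4=0, p6=0: remaining (p1,p2,p3,p5) ∈ {(1,0,0,0); (1,1,0,0)} — 2.
Total: 2 + 0 + 5 + 2 = 9.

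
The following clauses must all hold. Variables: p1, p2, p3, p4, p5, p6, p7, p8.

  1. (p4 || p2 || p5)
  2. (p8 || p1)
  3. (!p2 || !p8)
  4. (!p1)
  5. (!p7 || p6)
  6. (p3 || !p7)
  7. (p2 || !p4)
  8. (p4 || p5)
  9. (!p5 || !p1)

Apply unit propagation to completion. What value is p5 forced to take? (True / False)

Unit clause (!p1) sets p1 = False.
In (p1 || p8), p1 is now false; p8 must hold, so p8 = True.
From (!p8 || !p2) and p8 = True: p2 = False.
From (!p4 || p2) and p2 = False: p4 = False.
(p2 || p5 || p4): since p2 = False, p4 = False, the clause reduces to (p5). p5 = True.

True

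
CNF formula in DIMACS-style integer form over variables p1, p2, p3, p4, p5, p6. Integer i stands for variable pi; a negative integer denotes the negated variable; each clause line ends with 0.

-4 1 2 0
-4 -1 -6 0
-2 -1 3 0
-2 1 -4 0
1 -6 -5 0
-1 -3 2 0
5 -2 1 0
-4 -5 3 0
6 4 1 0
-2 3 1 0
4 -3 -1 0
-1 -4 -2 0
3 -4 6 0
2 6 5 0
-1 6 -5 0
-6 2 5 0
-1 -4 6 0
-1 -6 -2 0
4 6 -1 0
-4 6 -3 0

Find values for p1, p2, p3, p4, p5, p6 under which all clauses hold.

Try p1 = True.
For the remaining variables, p2 = False, p3 = False, p4 = False, p5 = True, p6 = True works.

p1=T  p2=F  p3=F  p4=F  p5=T  p6=T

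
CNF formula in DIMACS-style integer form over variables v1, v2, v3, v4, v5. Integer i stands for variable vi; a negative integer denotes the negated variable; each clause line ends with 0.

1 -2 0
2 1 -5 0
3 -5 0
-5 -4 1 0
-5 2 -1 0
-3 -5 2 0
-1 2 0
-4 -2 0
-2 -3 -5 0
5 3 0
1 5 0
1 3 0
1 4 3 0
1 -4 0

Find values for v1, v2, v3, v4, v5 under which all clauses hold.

Try v1 = True.
  then v2 is forced to True.
  then v4 is forced to False.
For the remaining variables, v3 = True, v5 = False works.
Every clause has at least one true literal under this assignment.

v1 = 1, v2 = 1, v3 = 1, v4 = 0, v5 = 0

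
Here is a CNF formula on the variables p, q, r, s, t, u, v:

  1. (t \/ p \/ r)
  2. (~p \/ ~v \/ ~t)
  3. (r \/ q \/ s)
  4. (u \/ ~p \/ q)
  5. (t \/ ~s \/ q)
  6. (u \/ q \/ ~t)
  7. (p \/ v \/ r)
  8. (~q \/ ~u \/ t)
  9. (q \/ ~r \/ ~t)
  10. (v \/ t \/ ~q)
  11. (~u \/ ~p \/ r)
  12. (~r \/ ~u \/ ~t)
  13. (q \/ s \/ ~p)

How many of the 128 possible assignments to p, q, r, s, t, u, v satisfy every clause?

23

Split on q, then t.
  q=T, t=T: s free; 6 ways for (p,r,u,v) × 2^1 = 12.
  q=T, t=F: s free; 3 ways for (p,r,u,v) × 2^1 = 6.
  q=F, t=T: remaining (p,r,s,u,v) ∈ {(F,F,T,T,T)} — 1.
  q=F, t=F: remaining (p,r,s,u,v) ∈ {(F,T,F,F,F); (F,T,F,F,T); (F,T,F,T,F); (F,T,F,T,T)} — 4.
Total: 12 + 6 + 1 + 4 = 23.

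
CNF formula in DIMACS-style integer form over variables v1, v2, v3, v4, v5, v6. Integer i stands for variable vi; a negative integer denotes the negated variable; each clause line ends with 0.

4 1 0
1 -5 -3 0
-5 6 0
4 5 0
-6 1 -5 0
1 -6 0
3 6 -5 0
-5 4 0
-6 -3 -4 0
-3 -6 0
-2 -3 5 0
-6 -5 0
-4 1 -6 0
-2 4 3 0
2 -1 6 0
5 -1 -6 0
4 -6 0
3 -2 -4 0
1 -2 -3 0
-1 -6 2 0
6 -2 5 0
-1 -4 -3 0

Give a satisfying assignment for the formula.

Set v1 = False and propagate.
  then v4 is forced to True.
  then v6 is forced to False.
  then v5 is forced to False.
  then v2 is forced to False.
v3 is now unconstrained; take v3 = False.
Check each clause:
  1. (v1 || v4) — v4 is true.
  2. (v1 || !v3 || !v5) — !v5 is true.
  3. (v6 || !v5) — !v5 is true.
  4. (v4 || v5) — v4 is true.
  5. (v1 || !v5 || !v6) — !v6 is true.
  6. (!v6 || v1) — !v6 is true.
  7. (v6 || v3 || !v5) — !v5 is true.
  8. (!v5 || v4) — !v5 is true.
  9. (!v3 || !v6 || !v4) — !v6 is true.
  10. (!v3 || !v6) — !v6 is true.
  11. (v5 || !v3 || !v2) — !v3 is true.
  12. (!v5 || !v6) — !v6 is true.
  13. (!v6 || !v4 || v1) — !v6 is true.
  14. (v4 || v3 || !v2) — v4 is true.
  15. (!v1 || v6 || v2) — !v1 is true.
  16. (!v6 || v5 || !v1) — !v6 is true.
  17. (v4 || !v6) — !v6 is true.
  18. (!v2 || !v4 || v3) — !v2 is true.
  19. (!v2 || !v3 || v1) — !v3 is true.
  20. (v2 || !v1 || !v6) — !v6 is true.
  21. (!v2 || v6 || v5) — !v2 is true.
  22. (!v4 || !v1 || !v3) — !v3 is true.

v1 = F  v2 = F  v3 = F  v4 = T  v5 = F  v6 = F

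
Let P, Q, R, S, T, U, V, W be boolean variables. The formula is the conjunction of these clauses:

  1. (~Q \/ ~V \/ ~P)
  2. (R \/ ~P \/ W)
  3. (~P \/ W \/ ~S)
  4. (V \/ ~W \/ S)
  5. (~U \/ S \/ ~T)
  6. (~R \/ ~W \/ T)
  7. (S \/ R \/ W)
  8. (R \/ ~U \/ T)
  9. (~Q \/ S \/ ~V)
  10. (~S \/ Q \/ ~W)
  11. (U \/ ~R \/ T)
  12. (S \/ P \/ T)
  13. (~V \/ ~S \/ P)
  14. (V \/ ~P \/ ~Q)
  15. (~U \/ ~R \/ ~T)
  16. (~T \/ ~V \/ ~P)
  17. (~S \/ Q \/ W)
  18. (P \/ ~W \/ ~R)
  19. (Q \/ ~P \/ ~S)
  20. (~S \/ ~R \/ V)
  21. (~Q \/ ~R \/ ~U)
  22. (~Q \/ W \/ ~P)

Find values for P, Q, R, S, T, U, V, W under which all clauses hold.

P = F, Q = T, R = F, S = T, T = T, U = F, V = F, W = T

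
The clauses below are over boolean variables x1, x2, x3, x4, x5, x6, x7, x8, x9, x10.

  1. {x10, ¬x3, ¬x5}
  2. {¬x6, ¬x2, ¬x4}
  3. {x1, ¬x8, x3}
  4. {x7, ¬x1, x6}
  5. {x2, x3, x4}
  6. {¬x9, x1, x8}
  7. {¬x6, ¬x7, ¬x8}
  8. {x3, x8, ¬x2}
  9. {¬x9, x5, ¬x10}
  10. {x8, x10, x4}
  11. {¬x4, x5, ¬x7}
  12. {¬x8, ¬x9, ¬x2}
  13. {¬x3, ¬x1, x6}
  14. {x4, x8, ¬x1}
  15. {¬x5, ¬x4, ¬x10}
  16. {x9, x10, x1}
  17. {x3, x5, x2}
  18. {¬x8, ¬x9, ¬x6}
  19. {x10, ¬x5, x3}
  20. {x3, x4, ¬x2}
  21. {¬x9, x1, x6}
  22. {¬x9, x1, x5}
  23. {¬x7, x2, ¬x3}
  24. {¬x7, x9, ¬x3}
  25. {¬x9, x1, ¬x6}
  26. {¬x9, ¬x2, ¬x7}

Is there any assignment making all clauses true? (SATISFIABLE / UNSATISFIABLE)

SATISFIABLE

Try x1 = False.
Branch on x2: take x2 = True.
The remaining clauses are satisfied by x3 = True, x4 = False, x5 = True, x6 = False, x7 = False, x8 = True, x9 = False, x10 = True.
Every clause has at least one true literal under this assignment.
So x1=False, x2=True, x3=True, x4=False, x5=True, x6=False, x7=False, x8=True, x9=False, x10=True is a satisfying assignment.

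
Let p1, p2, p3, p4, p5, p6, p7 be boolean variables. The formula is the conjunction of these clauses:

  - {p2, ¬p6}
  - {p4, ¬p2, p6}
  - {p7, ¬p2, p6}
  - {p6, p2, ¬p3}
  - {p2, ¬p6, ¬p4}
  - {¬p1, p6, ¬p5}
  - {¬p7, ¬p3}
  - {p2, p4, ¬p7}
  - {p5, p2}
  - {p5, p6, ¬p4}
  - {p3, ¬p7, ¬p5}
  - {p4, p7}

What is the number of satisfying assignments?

Split on p2, then p6.
  p2=T, p6=T: p1 free; 6 ways for (p3,p4,p5,p7) × 2^1 = 12.
  p2=T, p6=F: a clause becomes empty — 0.
  p2=F, p6=T: a clause becomes empty — 0.
  p2=F, p6=F: remaining (p1,p3,p4,p5,p7) ∈ {(F,F,T,T,F)} — 1.
Total: 12 + 0 + 0 + 1 = 13.

13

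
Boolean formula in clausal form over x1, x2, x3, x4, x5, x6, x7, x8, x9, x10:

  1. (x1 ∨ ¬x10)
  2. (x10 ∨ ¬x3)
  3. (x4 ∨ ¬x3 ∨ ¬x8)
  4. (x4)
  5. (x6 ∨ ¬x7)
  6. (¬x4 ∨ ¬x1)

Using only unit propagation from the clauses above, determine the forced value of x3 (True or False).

False

Unit clause (x4) sets x4 = True.
From (¬x4 ∨ ¬x1) and x4 = True: x1 = False.
In (x1 ∨ ¬x10), x1 is now false; ¬x10 must hold, so x10 = False.
In (x10 ∨ ¬x3), x10 is now false; ¬x3 must hold, so x3 = False.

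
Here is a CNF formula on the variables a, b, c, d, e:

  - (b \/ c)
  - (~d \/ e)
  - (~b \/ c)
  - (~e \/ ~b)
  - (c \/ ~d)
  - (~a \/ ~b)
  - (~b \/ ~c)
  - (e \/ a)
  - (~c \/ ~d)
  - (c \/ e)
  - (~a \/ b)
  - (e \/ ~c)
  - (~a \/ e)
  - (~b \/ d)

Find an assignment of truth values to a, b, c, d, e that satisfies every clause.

Branch on a: take a = False.
  then e is forced to True.
  then b is forced to False.
  then c is forced to True.
  then d is forced to False.

a = F, b = F, c = T, d = F, e = T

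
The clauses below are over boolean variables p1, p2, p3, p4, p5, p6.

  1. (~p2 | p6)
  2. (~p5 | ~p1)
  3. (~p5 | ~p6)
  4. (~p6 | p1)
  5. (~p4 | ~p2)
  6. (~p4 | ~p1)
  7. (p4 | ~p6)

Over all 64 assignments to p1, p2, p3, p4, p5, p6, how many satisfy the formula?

Split on p6, then p1.
  p6=1, p1=1: a clause becomes empty — 0.
  p6=1, p1=0: a clause becomes empty — 0.
  p6=0, p1=1: remaining (p2,p3,p4,p5) ∈ {(0,0,0,0); (0,1,0,0)} — 2.
  p6=0, p1=0: forces p2=0; p3, p4, p5 free → 2^3 = 8.
Total: 0 + 0 + 2 + 8 = 10.

10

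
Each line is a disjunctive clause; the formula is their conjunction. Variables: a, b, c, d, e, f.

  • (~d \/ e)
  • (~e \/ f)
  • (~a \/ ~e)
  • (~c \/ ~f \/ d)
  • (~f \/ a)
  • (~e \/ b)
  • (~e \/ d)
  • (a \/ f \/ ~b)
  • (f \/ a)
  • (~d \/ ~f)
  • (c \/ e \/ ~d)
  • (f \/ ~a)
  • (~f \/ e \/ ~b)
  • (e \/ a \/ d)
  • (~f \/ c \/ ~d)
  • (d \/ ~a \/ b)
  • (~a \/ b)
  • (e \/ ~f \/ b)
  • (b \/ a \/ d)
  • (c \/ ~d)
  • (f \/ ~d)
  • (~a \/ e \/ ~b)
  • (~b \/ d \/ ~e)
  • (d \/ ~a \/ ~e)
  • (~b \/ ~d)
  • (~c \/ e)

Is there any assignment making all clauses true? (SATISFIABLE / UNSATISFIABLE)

d = True:
  propagation gives e=True, f=True; an empty clause results — contradiction.
d = False:
  propagation gives e=False, a=True, f=True, c=False; an empty clause results — contradiction.
Every branch closes, so no satisfying assignment exists.

UNSATISFIABLE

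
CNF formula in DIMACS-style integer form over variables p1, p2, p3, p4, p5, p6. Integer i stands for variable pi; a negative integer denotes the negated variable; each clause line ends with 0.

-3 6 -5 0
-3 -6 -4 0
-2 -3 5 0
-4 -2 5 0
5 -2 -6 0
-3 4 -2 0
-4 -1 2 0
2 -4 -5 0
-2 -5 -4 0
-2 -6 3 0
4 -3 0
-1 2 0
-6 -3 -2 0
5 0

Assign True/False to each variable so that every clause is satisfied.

p1=False, p2=True, p3=False, p4=False, p5=True, p6=False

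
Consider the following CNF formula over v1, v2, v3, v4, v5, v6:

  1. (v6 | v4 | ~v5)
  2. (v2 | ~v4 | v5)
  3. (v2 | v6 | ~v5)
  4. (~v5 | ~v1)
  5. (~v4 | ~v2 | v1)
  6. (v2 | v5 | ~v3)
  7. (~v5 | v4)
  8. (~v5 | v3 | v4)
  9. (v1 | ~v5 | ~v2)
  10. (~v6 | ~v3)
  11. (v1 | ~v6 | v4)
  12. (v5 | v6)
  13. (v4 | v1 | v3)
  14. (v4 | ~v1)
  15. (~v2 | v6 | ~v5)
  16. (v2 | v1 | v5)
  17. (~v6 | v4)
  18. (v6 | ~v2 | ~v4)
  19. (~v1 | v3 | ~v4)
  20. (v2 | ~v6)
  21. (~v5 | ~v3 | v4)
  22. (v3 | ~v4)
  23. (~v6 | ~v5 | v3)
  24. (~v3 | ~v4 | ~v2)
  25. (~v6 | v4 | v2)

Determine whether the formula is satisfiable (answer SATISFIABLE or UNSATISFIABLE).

UNSATISFIABLE

v4 = True:
  propagation gives v3=True, v6=False, v5=True, v2=True; an empty clause results — contradiction.
v4 = False:
  propagation gives v5=False, v6=True; an empty clause results — contradiction.
Every branch closes, so no satisfying assignment exists.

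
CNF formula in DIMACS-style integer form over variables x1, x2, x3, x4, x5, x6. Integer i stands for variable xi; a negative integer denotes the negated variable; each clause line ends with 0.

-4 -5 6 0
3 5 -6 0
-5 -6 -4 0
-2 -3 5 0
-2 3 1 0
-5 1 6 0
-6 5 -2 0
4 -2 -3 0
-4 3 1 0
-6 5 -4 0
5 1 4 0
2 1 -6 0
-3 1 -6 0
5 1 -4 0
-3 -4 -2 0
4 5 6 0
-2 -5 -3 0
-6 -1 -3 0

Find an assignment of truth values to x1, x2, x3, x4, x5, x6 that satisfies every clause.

x1 = 1, x2 = 0, x3 = 0, x4 = 0, x5 = 1, x6 = 1

Check each clause:
  1. {¬x5, ¬x4, x6} — ¬x4 is true.
  2. {x5, ¬x6, x3} — x5 is true.
  3. {¬x6, ¬x5, ¬x4} — ¬x4 is true.
  4. {¬x2, x5, ¬x3} — x5 is true.
  5. {x1, ¬x2, x3} — x1 is true.
  6. {x1, x6, ¬x5} — x1 is true.
  7. {¬x2, ¬x6, x5} — x5 is true.
  8. {¬x2, x4, ¬x3} — ¬x3 is true.
  9. {x3, x1, ¬x4} — x1 is true.
  10. {x5, ¬x4, ¬x6} — ¬x4 is true.
  11. {x5, x4, x1} — x1 is true.
  12. {x1, x2, ¬x6} — x1 is true.
  13. {¬x3, x1, ¬x6} — x1 is true.
  14. {¬x4, x1, x5} — x1 is true.
  15. {¬x4, ¬x3, ¬x2} — ¬x4 is true.
  16. {x5, x4, x6} — x5 is true.
  17. {¬x2, ¬x5, ¬x3} — ¬x3 is true.
  18. {¬x1, ¬x3, ¬x6} — ¬x3 is true.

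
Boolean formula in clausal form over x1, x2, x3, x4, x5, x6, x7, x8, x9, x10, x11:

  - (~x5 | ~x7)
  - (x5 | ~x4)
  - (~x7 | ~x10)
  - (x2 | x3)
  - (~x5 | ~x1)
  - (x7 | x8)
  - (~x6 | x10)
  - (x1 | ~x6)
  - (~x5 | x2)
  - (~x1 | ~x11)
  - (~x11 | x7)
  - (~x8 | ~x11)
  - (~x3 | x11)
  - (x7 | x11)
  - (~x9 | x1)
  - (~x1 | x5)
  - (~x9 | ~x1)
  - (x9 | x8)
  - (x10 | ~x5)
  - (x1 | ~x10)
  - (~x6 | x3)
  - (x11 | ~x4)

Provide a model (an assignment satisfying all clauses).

x1=F  x2=T  x3=F  x4=F  x5=F  x6=F  x7=T  x8=T  x9=F  x10=F  x11=F

Pure literal: x2 appears only positively; assign x2 = True.
x4 occurs only negated in the remaining clauses — set x4 = False.
Branch on x1: take x1 = False.
  then x6 is forced to False.
  then x9 is forced to False.
  then x8 is forced to True.
  then x11 is forced to False.
  then x3 is forced to False.
  then x7 is forced to True.
  then x5 is forced to False.
  then x10 is forced to False.
Every clause has at least one true literal under this assignment.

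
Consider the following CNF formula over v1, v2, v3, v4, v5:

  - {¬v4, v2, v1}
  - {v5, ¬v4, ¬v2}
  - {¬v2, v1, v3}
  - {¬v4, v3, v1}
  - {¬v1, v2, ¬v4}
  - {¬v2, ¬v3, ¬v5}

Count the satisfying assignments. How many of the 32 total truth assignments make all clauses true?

13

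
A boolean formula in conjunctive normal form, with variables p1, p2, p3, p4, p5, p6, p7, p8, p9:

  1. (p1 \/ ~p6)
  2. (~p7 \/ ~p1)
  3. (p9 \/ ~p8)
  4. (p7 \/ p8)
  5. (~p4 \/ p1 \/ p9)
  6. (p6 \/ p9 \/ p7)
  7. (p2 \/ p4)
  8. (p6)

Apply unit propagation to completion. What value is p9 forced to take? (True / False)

True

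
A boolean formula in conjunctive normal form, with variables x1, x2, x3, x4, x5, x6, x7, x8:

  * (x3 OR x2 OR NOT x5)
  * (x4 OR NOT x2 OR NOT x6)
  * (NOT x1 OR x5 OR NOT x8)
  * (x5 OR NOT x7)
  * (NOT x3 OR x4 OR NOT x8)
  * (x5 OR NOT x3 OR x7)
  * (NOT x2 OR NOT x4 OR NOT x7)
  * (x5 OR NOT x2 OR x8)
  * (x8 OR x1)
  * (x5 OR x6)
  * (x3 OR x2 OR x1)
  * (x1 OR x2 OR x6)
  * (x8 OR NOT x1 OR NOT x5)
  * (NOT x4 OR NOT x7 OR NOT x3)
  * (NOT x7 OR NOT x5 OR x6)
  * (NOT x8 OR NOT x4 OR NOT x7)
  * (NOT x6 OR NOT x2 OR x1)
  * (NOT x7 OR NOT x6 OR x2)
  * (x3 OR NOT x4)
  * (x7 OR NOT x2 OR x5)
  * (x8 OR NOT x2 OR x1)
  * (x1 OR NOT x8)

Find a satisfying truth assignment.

Try x1 = True.
For the remaining variables, x2 = True, x3 = False, x4 = False, x5 = True, x6 = False, x7 = False, x8 = True works.
Every clause has at least one true literal under this assignment.

x1=1  x2=1  x3=0  x4=0  x5=1  x6=0  x7=0  x8=1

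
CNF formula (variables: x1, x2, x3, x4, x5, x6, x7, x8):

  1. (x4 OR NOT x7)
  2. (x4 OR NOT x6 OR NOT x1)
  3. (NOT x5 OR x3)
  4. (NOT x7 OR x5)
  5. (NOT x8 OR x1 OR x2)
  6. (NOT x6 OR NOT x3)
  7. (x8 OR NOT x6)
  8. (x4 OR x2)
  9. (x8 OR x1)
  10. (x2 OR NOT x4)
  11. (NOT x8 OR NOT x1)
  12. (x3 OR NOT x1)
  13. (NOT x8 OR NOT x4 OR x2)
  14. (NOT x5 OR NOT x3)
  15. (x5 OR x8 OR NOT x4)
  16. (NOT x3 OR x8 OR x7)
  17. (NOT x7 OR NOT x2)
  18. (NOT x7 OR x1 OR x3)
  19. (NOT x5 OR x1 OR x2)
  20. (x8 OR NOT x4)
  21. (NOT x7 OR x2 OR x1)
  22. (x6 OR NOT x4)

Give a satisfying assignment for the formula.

x1=False, x2=True, x3=False, x4=True, x5=False, x6=True, x7=False, x8=True

Check each clause:
  1. (x4 OR NOT x7) — NOT x7 is true.
  2. (NOT x6 OR NOT x1 OR x4) — x4 is true.
  3. (x3 OR NOT x5) — NOT x5 is true.
  4. (NOT x7 OR x5) — NOT x7 is true.
  5. (x1 OR NOT x8 OR x2) — x2 is true.
  6. (NOT x6 OR NOT x3) — NOT x3 is true.
  7. (NOT x6 OR x8) — x8 is true.
  8. (x4 OR x2) — x2 is true.
  9. (x1 OR x8) — x8 is true.
  10. (NOT x4 OR x2) — x2 is true.
  11. (NOT x1 OR NOT x8) — NOT x1 is true.
  12. (NOT x1 OR x3) — NOT x1 is true.
  13. (NOT x4 OR x2 OR NOT x8) — x2 is true.
  14. (NOT x3 OR NOT x5) — NOT x5 is true.
  15. (x8 OR x5 OR NOT x4) — x8 is true.
  16. (NOT x3 OR x8 OR x7) — x8 is true.
  17. (NOT x7 OR NOT x2) — NOT x7 is true.
  18. (NOT x7 OR x1 OR x3) — NOT x7 is true.
  19. (x2 OR NOT x5 OR x1) — x2 is true.
  20. (NOT x4 OR x8) — x8 is true.
  21. (x2 OR NOT x7 OR x1) — NOT x7 is true.
  22. (x6 OR NOT x4) — x6 is true.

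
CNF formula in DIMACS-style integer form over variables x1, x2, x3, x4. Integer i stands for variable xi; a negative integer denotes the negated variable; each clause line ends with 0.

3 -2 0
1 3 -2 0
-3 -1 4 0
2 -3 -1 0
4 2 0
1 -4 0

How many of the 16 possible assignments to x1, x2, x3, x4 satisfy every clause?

The models are:
  x1=F x2=T x3=T x4=F
  x1=T x2=F x3=F x4=T
  x1=T x2=T x3=T x4=T
Count: 3.

3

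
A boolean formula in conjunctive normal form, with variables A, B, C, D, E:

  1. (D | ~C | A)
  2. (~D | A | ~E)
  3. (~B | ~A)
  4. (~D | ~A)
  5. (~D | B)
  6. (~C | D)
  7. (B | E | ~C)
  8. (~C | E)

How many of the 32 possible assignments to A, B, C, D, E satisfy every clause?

7

Split on D, then A.
  D=1, A=1: a clause becomes empty — 0.
  D=1, A=0: remaining (B,C,E) ∈ {(1,0,0)} — 1.
  D=0, A=1: remaining (B,C,E) ∈ {(0,0,0); (0,0,1)} — 2.
  D=0, A=0: remaining (B,C,E) ∈ {(0,0,0); (0,0,1); (1,0,0); (1,0,1)} — 4.
Total: 0 + 1 + 2 + 4 = 7.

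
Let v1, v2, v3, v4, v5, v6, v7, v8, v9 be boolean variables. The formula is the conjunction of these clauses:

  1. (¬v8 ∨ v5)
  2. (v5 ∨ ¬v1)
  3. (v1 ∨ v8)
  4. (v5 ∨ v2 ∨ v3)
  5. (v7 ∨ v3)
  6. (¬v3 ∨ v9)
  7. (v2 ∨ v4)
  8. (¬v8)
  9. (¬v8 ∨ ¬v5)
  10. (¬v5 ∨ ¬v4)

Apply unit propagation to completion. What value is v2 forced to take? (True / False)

True

Unit clause (¬v8) sets v8 = False.
In (v1 ∨ v8), v8 is now false; v1 must hold, so v1 = True.
(v5 ∨ ¬v1): since v1 = True, the clause reduces to (v5). v5 = True.
From (¬v4 ∨ ¬v5) and v5 = True: v4 = False.
(v2 ∨ v4) with v4 = False leaves only v2, so v2 = True.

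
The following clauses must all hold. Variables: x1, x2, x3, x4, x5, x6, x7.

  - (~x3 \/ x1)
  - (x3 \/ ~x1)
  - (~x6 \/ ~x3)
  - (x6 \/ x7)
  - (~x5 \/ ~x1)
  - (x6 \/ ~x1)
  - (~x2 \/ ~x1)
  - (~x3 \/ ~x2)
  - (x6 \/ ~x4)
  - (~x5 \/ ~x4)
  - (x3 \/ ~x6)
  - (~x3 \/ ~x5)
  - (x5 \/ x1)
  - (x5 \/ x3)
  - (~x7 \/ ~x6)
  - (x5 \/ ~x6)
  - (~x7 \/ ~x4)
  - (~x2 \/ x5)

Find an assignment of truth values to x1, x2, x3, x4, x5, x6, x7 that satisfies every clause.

x1=F  x2=F  x3=F  x4=F  x5=T  x6=F  x7=T

Check each clause:
  1. (x1 \/ ~x3) — ~x3 is true.
  2. (x3 \/ ~x1) — ~x1 is true.
  3. (~x6 \/ ~x3) — ~x6 is true.
  4. (x6 \/ x7) — x7 is true.
  5. (~x5 \/ ~x1) — ~x1 is true.
  6. (x6 \/ ~x1) — ~x1 is true.
  7. (~x1 \/ ~x2) — ~x1 is true.
  8. (~x2 \/ ~x3) — ~x3 is true.
  9. (~x4 \/ x6) — ~x4 is true.
  10. (~x4 \/ ~x5) — ~x4 is true.
  11. (x3 \/ ~x6) — ~x6 is true.
  12. (~x5 \/ ~x3) — ~x3 is true.
  13. (x1 \/ x5) — x5 is true.
  14. (x3 \/ x5) — x5 is true.
  15. (~x6 \/ ~x7) — ~x6 is true.
  16. (~x6 \/ x5) — ~x6 is true.
  17. (~x4 \/ ~x7) — ~x4 is true.
  18. (~x2 \/ x5) — x5 is true.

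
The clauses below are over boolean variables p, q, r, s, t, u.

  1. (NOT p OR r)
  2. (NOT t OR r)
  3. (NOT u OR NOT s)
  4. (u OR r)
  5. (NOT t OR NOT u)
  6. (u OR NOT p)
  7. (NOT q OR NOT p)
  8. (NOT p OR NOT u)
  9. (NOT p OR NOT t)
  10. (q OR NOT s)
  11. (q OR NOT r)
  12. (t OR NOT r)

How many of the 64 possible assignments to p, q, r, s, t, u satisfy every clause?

Satisfying assignments:
  p=F q=F r=F s=F t=F u=T
  p=F q=T r=F s=F t=F u=T
  p=F q=T r=T s=F t=T u=F
  p=F q=T r=T s=T t=T u=F
Count: 4.

4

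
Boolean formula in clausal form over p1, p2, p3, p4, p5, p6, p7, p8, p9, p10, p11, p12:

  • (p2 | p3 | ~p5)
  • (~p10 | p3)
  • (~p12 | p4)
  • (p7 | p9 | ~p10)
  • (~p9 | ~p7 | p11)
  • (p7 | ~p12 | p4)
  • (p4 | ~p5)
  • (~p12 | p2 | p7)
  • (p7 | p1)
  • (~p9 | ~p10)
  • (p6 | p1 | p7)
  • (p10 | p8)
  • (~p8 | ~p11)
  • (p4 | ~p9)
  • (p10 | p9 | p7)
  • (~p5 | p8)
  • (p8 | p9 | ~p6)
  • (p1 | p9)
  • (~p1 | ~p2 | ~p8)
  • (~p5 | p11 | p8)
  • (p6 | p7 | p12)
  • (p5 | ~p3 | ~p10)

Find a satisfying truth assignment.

p4 occurs only positively in the remaining clauses — set p4 = True.
Branch on p1: take p1 = True.
Try p2 = False.
The remaining clauses are satisfied by p3 = False, p5 = False, p6 = False, p7 = True, p8 = True, p9 = False, p10 = False, p11 = False, p12 = False.
Every clause has at least one true literal under this assignment.

p1 = True, p2 = False, p3 = False, p4 = True, p5 = False, p6 = False, p7 = True, p8 = True, p9 = False, p10 = False, p11 = False, p12 = False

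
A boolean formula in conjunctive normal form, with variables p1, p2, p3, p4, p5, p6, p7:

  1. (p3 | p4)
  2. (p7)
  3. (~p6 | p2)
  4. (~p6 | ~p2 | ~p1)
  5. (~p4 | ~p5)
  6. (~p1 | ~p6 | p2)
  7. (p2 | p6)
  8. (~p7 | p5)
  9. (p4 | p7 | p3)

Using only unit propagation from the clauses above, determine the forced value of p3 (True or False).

Unit clause (p7) sets p7 = True.
(p5 | ~p7): since p7 = True, the clause reduces to (p5). p5 = True.
(~p5 | ~p4): since p5 = True, the clause reduces to (~p4). p4 = False.
(p3 | p4) with p4 = False leaves only p3, so p3 = True.

True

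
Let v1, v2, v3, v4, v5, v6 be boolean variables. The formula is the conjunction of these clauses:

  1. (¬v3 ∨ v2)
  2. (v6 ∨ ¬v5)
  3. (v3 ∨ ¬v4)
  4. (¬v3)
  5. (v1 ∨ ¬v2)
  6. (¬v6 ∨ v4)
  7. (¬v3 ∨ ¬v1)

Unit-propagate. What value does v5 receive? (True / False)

False

(¬v3) is a unit clause: v3 = False.
In (v3 ∨ ¬v4), v3 is now false; ¬v4 must hold, so v4 = False.
(v4 ∨ ¬v6): since v4 = False, the clause reduces to (¬v6). v6 = False.
In (v6 ∨ ¬v5), v6 is now false; ¬v5 must hold, so v5 = False.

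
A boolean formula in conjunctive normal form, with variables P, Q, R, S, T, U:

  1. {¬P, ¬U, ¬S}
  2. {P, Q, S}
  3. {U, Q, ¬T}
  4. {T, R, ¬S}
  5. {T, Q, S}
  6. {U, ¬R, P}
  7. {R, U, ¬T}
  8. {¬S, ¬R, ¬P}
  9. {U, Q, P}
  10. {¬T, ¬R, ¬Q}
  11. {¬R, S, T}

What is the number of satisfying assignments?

Split on R, then S.
  R=1, S=1: remaining (P,Q,T,U) ∈ {(0,0,0,1); (0,0,1,1); (0,1,0,1)} — 3.
  R=1, S=0: remaining (P,Q,T,U) ∈ {(1,0,1,1)} — 1.
  R=0, S=1: remaining (P,Q,T,U) ∈ {(0,0,1,1); (0,1,1,1)} — 2.
  R=0, S=0: 7 of the 16 assignments to (P,Q,T,U) work.
Total: 3 + 1 + 2 + 7 = 13.

13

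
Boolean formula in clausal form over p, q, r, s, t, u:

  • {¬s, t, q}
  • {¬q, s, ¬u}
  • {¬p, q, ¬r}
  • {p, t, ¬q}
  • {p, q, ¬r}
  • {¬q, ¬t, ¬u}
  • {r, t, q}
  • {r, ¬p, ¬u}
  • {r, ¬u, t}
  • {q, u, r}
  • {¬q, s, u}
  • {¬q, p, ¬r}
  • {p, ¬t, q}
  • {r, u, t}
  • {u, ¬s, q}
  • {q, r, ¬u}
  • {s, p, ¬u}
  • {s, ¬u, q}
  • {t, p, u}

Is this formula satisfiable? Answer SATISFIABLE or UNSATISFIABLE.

SATISFIABLE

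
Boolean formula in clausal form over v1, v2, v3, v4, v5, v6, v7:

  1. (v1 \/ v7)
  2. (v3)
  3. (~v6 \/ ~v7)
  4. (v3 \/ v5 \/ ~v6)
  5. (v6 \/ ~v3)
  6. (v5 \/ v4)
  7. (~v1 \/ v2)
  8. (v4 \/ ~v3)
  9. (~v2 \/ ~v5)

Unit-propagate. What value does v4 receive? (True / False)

(v3) is a unit clause: v3 = True.
(v6 \/ ~v3) with v3 = True leaves only v6, so v6 = True.
In (~v7 \/ ~v6), ~v6 is now false; ~v7 must hold, so v7 = False.
(v7 \/ v1) with v7 = False leaves only v1, so v1 = True.
(~v1 \/ v2) with v1 = True leaves only v2, so v2 = True.
In (v4 \/ ~v3), ~v3 is now false; v4 must hold, so v4 = True.

True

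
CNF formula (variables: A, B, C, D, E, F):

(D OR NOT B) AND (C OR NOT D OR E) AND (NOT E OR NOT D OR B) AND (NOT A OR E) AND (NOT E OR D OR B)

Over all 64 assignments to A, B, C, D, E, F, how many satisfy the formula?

16

Split on D, then E.
  D=1, E=1: forces B=1; A, C, F free → 2^3 = 8.
  D=1, E=0: remaining (A,B,C,F) ∈ {(0,0,1,0); (0,0,1,1); (0,1,1,0); (0,1,1,1)} — 4.
  D=0, E=1: a clause becomes empty — 0.
  D=0, E=0: remaining (A,B,C,F) ∈ {(0,0,0,0); (0,0,0,1); (0,0,1,0); (0,0,1,1)} — 4.
Total: 8 + 4 + 0 + 4 = 16.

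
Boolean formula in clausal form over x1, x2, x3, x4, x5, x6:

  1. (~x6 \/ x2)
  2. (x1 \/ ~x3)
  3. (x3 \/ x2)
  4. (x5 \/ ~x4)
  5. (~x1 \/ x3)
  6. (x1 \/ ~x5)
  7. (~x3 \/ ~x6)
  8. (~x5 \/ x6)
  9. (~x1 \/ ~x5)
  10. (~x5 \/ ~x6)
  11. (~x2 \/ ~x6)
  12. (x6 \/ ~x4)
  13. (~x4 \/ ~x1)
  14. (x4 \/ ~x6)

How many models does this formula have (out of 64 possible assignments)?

3

Satisfying assignments:
  x1=F x2=T x3=F x4=F x5=F x6=F
  x1=T x2=F x3=T x4=F x5=F x6=F
  x1=T x2=T x3=T x4=F x5=F x6=F
Count: 3.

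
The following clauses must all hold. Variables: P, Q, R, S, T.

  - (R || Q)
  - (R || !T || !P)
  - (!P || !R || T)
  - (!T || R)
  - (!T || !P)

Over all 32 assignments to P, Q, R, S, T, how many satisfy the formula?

12

Split on R, then T.
  R=1, T=1: remaining (P,Q,S) ∈ {(0,0,0); (0,0,1); (0,1,0); (0,1,1)} — 4.
  R=1, T=0: remaining (P,Q,S) ∈ {(0,0,0); (0,0,1); (0,1,0); (0,1,1)} — 4.
  R=0, T=1: a clause becomes empty — 0.
  R=0, T=0: remaining (P,Q,S) ∈ {(0,1,0); (0,1,1); (1,1,0); (1,1,1)} — 4.
Total: 4 + 4 + 0 + 4 = 12.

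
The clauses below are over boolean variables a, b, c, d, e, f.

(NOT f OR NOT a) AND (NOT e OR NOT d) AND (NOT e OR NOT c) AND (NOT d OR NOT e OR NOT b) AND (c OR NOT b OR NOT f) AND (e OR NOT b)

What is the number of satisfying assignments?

17

Split on e, then b.
  e=1, b=1: remaining (a,c,d,f) ∈ {(0,0,0,0); (1,0,0,0)} — 2.
  e=1, b=0: remaining (a,c,d,f) ∈ {(0,0,0,0); (0,0,0,1); (1,0,0,0)} — 3.
  e=0, b=1: a clause becomes empty — 0.
  e=0, b=0: c, d free; 3 ways for (a,f) × 2^2 = 12.
Total: 2 + 3 + 0 + 12 = 17.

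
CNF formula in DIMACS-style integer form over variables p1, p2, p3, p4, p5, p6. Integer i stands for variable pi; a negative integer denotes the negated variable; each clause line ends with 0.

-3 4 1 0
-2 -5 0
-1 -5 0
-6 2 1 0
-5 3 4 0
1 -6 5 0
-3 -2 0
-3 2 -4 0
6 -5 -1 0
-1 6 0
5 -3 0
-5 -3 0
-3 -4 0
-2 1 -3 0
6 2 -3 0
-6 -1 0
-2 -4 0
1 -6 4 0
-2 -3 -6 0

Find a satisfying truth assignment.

Try p1 = False.
The remaining clauses are satisfied by p2 = False, p3 = False, p4 = True, p5 = False, p6 = False.

p1 = False, p2 = False, p3 = False, p4 = True, p5 = False, p6 = False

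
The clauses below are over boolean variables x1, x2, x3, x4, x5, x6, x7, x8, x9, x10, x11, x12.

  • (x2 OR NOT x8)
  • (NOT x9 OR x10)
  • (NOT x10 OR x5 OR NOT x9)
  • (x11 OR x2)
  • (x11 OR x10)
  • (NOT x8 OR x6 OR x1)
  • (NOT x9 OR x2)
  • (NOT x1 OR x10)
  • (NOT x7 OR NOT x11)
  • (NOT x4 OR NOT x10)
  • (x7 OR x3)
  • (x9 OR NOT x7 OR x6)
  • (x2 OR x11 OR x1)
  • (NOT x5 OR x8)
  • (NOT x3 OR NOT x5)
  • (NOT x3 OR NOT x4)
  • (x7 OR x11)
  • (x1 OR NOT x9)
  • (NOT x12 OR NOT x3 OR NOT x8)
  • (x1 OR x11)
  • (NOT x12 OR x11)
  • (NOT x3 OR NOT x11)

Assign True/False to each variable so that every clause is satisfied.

x2 occurs only positively in the remaining clauses — set x2 = True.
x4 occurs only negated in the remaining clauses — set x4 = False.
Set x1 = True and propagate.
  then x10 is forced to True.
For the remaining variables, x3 = False, x5 = True, x6 = True, x7 = True, x8 = True, x9 = True, x11 = False, x12 = False works.

x1=True, x2=True, x3=False, x4=False, x5=True, x6=True, x7=True, x8=True, x9=True, x10=True, x11=False, x12=False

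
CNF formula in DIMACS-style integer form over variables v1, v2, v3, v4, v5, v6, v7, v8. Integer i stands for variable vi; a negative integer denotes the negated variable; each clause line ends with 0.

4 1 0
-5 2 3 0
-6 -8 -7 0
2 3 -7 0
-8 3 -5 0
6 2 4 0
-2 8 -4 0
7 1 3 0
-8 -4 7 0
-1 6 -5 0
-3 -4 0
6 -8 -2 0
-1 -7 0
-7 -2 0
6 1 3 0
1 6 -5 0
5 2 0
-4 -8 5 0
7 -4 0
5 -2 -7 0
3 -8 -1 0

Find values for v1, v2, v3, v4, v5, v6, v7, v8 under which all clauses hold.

v1 = T, v2 = T, v3 = F, v4 = F, v5 = F, v6 = F, v7 = F, v8 = F

Try v1 = True.
  then v7 is forced to False.
  then v4 is forced to False.
Try v2 = True.
Branch on v3: take v3 = False.
  then v8 is forced to False.
For the remaining variables, v5 = False, v6 = False works.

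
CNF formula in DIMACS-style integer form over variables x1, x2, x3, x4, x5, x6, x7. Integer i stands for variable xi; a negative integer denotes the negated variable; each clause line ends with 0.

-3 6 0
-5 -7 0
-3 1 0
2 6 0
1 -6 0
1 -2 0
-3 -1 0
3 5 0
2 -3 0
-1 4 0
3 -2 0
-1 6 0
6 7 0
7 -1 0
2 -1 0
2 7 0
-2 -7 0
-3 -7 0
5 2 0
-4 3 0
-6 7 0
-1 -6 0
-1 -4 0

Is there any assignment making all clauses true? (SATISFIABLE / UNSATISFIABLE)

UNSATISFIABLE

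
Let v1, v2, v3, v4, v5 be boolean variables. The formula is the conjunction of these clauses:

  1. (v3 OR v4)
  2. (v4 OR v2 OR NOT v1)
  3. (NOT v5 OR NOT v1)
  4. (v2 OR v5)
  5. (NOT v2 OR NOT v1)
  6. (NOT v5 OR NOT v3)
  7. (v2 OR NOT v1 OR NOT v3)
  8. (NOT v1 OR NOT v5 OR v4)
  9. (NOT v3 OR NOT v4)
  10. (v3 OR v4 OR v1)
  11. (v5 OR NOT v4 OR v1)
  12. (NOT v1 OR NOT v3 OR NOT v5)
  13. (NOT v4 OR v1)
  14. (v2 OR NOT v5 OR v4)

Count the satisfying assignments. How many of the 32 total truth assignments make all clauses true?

The models are:
  v1=F v2=T v3=T v4=F v5=F
Count: 1.

1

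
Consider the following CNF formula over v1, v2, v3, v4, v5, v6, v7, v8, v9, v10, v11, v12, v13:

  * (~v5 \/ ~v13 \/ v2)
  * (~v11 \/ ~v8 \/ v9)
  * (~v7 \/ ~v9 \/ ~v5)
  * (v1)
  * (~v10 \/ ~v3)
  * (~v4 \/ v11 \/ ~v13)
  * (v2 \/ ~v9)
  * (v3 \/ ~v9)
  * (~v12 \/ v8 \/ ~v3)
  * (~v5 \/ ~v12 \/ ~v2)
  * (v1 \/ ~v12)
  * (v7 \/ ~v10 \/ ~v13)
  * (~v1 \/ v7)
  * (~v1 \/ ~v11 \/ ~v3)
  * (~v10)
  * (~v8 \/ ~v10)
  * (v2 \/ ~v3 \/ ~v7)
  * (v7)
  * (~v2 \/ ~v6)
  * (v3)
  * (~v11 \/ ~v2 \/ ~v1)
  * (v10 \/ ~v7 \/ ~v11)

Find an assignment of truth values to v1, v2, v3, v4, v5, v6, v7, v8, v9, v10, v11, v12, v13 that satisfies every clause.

v1 = T, v2 = T, v3 = T, v4 = F, v5 = F, v6 = F, v7 = T, v8 = T, v9 = F, v10 = F, v11 = F, v12 = T, v13 = F

The clause (v1) is unit: v1 must be True.
The clause (v7) is unit: v7 must be True.
(~v10) is a unit clause, so v10 = False.
The clause (v3) is unit: v3 must be True.
Unit propagation: (~v11) forces v11 = False.
The clause (v2) is unit: v2 must be True.
The clause (~v6) is unit: v6 must be False.
v4 occurs only negated in the remaining clauses — set v4 = False.
v5 occurs only negated in the remaining clauses — set v5 = False.
Branch on v8: take v8 = True.
v9, v12, v13 are now unconstrained; take v9 = False, v12 = True, v13 = False.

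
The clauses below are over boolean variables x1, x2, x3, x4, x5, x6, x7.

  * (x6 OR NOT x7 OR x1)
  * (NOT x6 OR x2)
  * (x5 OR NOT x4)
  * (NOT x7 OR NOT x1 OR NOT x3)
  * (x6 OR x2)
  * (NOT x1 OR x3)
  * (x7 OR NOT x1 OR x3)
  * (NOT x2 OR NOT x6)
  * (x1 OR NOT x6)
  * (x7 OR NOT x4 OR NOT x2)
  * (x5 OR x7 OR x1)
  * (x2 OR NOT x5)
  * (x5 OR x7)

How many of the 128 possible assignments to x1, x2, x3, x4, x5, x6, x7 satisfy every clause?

3

Satisfying assignments:
  x1=0 x2=1 x3=0 x4=0 x5=1 x6=0 x7=0
  x1=0 x2=1 x3=1 x4=0 x5=1 x6=0 x7=0
  x1=1 x2=1 x3=1 x4=0 x5=1 x6=0 x7=0
That's 3 in total.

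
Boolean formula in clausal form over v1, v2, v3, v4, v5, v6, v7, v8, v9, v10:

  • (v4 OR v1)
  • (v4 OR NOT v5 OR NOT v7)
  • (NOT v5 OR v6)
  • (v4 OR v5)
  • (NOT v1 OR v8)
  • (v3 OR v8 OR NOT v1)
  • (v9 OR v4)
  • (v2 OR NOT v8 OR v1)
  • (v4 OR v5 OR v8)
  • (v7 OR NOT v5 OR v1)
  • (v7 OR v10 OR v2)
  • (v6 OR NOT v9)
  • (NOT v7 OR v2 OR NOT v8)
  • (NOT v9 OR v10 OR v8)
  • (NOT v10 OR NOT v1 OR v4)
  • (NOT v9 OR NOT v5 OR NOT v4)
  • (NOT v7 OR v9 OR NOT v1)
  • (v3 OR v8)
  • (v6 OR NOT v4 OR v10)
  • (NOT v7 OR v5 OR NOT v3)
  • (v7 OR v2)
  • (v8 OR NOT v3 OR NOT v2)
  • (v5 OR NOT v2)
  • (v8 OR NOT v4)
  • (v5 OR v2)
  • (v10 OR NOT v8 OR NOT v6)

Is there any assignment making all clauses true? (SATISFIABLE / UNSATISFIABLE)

Branch on v1: take v1 = True.
  then v8 is forced to True.
The remaining clauses are satisfied by v2 = True, v3 = True, v4 = True, v5 = True, v6 = True, v7 = False, v9 = False, v10 = True.
Every clause has at least one true literal under this assignment.
So v1=1, v2=1, v3=1, v4=1, v5=1, v6=1, v7=0, v8=1, v9=0, v10=1 is a satisfying assignment.

SATISFIABLE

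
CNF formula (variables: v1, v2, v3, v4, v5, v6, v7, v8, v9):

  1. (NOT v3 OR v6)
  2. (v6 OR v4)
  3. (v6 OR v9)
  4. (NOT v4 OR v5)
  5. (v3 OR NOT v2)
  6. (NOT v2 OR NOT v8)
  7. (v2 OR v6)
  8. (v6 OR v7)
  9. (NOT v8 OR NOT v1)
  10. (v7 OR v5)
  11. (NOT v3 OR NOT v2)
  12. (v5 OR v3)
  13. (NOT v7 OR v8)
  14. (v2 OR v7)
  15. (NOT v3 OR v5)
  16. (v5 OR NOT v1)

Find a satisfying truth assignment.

v1=False, v2=False, v3=True, v4=True, v5=True, v6=True, v7=True, v8=True, v9=True

v1 occurs only negated in the remaining clauses — set v1 = False.
v5 occurs only positively in the remaining clauses — set v5 = True.
Try v2 = False.
  then v6 is forced to True.
  then v7 is forced to True.
  then v8 is forced to True.
v3, v4, v9 are now unconstrained; take v3 = True, v4 = True, v9 = True.
Every clause has at least one true literal under this assignment.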